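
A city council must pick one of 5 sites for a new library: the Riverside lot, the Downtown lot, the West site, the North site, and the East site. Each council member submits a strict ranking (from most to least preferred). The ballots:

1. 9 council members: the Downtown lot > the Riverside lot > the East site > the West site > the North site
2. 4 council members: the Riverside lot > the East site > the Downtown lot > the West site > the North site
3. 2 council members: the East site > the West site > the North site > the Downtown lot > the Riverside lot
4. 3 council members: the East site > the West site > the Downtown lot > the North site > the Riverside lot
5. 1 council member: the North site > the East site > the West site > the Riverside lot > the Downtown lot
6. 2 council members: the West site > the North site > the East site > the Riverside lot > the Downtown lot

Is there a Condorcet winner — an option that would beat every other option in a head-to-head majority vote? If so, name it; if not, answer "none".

Checking pairwise contests:
the Downtown lot beats the Riverside lot 14–7.
the East site beats the Downtown lot 12–9.
the Riverside lot beats the West site 13–8.
the Riverside lot beats the North site 13–8.
the Riverside lot beats the East site 13–8.
Every option loses at least one head-to-head, so there is no Condorcet winner.

none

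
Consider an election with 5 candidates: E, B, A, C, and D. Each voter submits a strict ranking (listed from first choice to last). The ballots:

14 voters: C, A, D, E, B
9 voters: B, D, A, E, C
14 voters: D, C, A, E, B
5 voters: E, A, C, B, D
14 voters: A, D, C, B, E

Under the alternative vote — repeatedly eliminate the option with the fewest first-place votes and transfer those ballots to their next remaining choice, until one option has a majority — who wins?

Round 1: E 5, B 9, A 14, C 14, D 14. Eliminate E.
Round 2: B 9, A 19, C 14, D 14. Eliminate B.
Round 3: A 19, C 14, D 23. Eliminate C.
Round 4: A 33, D 23. A has a majority.

A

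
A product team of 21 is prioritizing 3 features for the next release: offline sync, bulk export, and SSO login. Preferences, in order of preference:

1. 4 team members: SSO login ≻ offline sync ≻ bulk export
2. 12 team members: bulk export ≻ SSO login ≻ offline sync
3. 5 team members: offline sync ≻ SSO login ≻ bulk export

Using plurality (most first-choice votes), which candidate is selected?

First-place votes: offline sync 5, bulk export 12, SSO login 4.
bulk export has the most first-place votes.

bulk export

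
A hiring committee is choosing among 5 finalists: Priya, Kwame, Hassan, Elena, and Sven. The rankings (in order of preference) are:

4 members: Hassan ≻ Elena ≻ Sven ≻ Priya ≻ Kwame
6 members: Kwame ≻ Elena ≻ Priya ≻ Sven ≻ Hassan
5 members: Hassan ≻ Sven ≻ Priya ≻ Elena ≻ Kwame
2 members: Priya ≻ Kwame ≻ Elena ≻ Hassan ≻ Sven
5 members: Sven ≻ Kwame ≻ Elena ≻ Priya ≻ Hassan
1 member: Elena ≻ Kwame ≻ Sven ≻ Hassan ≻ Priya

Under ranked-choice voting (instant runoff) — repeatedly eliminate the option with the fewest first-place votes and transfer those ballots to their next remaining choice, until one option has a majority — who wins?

Round 1: Priya 2, Kwame 6, Hassan 9, Elena 1, Sven 5. Eliminate Elena.
Round 2: Priya 2, Kwame 7, Hassan 9, Sven 5. Eliminate Priya.
Round 3: Kwame 9, Hassan 9, Sven 5. Eliminate Sven.
Round 4: Kwame 14, Hassan 9. Kwame has a majority.

Kwame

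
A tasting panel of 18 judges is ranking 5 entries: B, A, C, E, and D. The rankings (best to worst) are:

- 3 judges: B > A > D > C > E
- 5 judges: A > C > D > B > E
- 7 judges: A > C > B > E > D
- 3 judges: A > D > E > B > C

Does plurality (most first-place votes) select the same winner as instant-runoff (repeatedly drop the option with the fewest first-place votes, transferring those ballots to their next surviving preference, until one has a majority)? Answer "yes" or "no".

Plurality — first-place votes: B 3, A 15, C 0, E 0, D 0. Winner: A.
Instant-runoff — R1 B 3, A 15, C 0, E 0, D 0 (A winner). Winner: A.
The two methods agree.

yes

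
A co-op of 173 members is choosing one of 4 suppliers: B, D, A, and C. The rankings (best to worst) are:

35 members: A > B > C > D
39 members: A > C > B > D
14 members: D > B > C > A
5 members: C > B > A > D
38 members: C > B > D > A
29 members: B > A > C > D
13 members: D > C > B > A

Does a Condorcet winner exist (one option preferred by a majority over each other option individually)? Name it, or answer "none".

none

Checking pairwise contests:
C beats B 95–78.
B beats D 146–27.
B beats A 99–74.
A beats C 103–70.
Every option loses at least one head-to-head, so there is no Condorcet winner.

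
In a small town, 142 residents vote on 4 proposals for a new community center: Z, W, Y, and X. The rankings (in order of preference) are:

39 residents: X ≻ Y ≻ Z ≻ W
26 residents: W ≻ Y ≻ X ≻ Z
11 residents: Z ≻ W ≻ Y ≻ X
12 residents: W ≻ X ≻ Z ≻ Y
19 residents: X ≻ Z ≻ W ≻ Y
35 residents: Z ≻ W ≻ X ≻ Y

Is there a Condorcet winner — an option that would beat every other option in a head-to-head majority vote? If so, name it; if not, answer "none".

Checking pairwise contests:
X beats Z 96–46.
Z beats W 104–38.
Z beats Y 77–65.
W beats X 84–58.
Every option loses at least one head-to-head, so there is no Condorcet winner.

none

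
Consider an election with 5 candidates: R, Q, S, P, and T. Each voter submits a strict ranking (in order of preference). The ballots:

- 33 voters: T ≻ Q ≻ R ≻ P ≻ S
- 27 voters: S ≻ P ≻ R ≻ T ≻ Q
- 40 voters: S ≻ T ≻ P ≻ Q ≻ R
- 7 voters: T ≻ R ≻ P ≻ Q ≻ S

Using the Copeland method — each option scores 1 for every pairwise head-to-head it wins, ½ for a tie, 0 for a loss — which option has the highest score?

R: loses to Q, S, P, and T → score 0.
Q: beats R; loses to S, P, and T → score 1.
S: beats R, Q, P, and T → score 4.
P: beats R and Q; loses to S and T → score 2.
T: beats R, Q, and P; loses to S → score 3.
S has the best pairwise record.

S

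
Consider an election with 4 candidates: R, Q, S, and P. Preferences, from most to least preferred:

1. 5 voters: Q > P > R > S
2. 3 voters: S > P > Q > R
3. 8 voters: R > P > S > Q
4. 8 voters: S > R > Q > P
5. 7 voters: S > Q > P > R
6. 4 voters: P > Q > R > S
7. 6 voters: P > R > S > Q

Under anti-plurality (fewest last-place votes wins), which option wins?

P

Last-place votes: R 10, Q 14, S 9, P 8.
P is ranked last by the fewest voters, so P wins.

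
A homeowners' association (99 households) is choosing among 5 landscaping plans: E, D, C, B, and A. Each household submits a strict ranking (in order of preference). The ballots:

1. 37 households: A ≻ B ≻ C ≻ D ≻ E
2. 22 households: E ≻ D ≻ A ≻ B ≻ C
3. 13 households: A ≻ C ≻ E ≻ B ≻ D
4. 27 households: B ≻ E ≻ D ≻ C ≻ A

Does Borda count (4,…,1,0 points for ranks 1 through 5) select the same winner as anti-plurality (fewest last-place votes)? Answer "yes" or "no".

Borda — scores: E 195, D 157, C 140, B 254, A 244. Winner: B.
Anti-plurality — last-place votes: E 37, D 13, C 22, B 0, A 27. Winner: B.
The two methods agree.

yes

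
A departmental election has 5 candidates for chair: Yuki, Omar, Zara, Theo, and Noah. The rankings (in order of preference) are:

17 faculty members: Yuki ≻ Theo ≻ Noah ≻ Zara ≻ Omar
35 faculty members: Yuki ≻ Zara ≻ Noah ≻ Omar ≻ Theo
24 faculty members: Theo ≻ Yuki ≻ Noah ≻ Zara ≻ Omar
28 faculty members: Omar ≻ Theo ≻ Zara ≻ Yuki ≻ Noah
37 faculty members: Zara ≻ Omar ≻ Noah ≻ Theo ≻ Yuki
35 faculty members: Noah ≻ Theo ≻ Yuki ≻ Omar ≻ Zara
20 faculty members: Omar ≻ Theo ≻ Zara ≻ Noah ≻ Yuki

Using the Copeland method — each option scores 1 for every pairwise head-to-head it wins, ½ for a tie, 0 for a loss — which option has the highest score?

Yuki

Yuki: beats Omar, Zara, and Noah; loses to Theo → score 3.
Omar: beats Theo; loses to Yuki, Zara, and Noah → score 1.
Zara: beats Omar and Noah; loses to Yuki and Theo → score 2.
Theo: beats Yuki and Zara; loses to Omar and Noah → score 2.
Noah: beats Omar and Theo; loses to Yuki and Zara → score 2.
Yuki has the best pairwise record.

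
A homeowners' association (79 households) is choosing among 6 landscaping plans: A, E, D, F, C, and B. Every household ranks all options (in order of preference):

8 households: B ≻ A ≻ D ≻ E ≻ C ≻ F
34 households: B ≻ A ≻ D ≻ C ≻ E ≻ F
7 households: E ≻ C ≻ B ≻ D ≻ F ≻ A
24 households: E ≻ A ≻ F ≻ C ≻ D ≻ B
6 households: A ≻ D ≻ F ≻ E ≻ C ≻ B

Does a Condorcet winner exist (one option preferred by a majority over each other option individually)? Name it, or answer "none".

B

B vs A: 49–30 for B.
B vs E: 42–37 for B.
B vs D: 49–30 for B.
B vs F: 49–30 for B.
B vs C: 42–37 for B.
B beats every other option head-to-head.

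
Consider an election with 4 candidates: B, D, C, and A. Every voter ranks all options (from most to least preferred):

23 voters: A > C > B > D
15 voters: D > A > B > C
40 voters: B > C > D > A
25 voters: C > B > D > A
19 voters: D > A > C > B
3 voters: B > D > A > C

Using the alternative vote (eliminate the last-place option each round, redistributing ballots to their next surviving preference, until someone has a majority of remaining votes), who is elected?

C

Round 1: B 43, D 34, C 25, A 23. Eliminate A.
Round 2: B 43, D 34, C 48. Eliminate D.
Round 3: B 58, C 67. C has a majority.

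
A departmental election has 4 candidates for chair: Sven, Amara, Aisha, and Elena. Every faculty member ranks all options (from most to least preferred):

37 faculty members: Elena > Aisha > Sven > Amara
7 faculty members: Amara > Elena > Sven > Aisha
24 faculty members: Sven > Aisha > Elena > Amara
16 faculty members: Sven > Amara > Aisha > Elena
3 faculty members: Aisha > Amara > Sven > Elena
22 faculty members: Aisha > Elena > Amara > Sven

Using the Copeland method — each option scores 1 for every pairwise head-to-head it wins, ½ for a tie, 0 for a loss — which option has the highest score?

Aisha

Sven: beats Amara; loses to Aisha and Elena → score 1.
Amara: loses to Sven, Aisha, and Elena → score 0.
Aisha: beats Sven, Amara, and Elena → score 3.
Elena: beats Sven and Amara; loses to Aisha → score 2.
Aisha has the best pairwise record.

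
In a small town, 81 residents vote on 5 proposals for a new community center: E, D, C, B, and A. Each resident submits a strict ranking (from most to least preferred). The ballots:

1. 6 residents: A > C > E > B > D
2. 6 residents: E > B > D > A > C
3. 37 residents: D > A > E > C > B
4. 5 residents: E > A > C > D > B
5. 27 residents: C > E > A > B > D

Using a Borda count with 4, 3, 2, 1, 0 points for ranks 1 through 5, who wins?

E

E: 6·2 + 6·4 + 37·2 + 5·4 + 27·3 = 211
D: 6·0 + 6·2 + 37·4 + 5·1 + 27·0 = 165
C: 6·3 + 6·0 + 37·1 + 5·2 + 27·4 = 173
B: 6·1 + 6·3 + 37·0 + 5·0 + 27·1 = 51
A: 6·4 + 6·1 + 37·3 + 5·3 + 27·2 = 210
E has the highest Borda score (211).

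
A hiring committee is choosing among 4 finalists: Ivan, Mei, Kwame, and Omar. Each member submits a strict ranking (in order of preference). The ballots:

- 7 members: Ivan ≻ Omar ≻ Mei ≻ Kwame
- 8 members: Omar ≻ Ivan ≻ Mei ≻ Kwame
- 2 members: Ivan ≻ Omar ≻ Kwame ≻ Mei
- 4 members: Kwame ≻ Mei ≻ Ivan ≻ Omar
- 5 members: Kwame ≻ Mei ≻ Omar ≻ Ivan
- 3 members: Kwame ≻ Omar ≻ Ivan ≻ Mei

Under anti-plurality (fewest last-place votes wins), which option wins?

Omar

Last-place votes: Ivan 5, Mei 5, Kwame 15, Omar 4.
Omar is ranked last by the fewest voters, so Omar wins.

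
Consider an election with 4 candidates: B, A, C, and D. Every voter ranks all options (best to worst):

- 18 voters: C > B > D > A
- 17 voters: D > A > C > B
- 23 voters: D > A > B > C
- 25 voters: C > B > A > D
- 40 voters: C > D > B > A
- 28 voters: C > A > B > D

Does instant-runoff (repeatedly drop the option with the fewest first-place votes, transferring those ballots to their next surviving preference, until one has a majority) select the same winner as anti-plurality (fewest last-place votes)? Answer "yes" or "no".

Instant-runoff — R1 B 0, A 0, C 111, D 40 (C winner). Winner: C.
Anti-plurality — last-place votes: B 17, A 58, C 23, D 53. Winner: B.
The two methods disagree.

no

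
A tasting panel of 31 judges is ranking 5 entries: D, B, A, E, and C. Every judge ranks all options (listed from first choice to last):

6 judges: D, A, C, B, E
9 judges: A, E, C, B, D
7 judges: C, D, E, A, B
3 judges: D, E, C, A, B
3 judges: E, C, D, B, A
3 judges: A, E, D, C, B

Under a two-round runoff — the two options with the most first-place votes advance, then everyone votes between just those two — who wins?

D

Round 1 first-place votes: D 9, B 0, A 12, E 3, C 7.
A and D advance.
Runoff: A is preferred to D by 12 voters; D by 19.
D wins the runoff.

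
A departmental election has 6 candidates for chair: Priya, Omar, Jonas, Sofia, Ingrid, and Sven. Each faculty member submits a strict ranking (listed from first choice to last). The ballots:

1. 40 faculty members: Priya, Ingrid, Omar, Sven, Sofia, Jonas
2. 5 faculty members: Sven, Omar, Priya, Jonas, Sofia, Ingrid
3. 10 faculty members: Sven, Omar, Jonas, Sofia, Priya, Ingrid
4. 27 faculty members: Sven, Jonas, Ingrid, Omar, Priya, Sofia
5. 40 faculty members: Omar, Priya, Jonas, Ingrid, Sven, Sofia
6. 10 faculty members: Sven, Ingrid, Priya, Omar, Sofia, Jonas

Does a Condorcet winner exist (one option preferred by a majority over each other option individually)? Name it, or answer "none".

Checking pairwise contests:
Omar beats Priya 82–50.
Ingrid beats Omar 77–55.
Priya beats Jonas 95–37.
Priya beats Sofia 122–10.
Priya beats Ingrid 95–37.
Priya beats Sven 80–52.
Every option loses at least one head-to-head, so there is no Condorcet winner.

none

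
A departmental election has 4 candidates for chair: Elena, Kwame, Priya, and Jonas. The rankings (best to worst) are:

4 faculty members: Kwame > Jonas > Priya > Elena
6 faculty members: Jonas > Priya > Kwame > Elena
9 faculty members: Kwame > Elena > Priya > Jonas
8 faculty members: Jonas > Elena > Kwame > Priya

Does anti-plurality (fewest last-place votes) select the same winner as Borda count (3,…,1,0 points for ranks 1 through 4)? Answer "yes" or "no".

Anti-plurality — last-place votes: Elena 10, Kwame 0, Priya 8, Jonas 9. Winner: Kwame.
Borda — scores: Elena 34, Kwame 53, Priya 25, Jonas 50. Winner: Kwame.
The two methods agree.

yes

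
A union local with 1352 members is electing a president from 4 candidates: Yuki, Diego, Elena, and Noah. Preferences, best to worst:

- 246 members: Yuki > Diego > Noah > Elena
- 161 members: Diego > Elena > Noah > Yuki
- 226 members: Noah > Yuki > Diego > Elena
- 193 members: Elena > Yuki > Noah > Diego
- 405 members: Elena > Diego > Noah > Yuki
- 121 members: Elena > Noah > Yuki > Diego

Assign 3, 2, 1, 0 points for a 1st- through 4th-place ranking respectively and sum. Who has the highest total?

Yuki: 246·3 + 161·0 + 226·2 + 193·2 + 405·0 + 121·1 = 1697
Diego: 246·2 + 161·3 + 226·1 + 193·0 + 405·2 + 121·0 = 2011
Elena: 246·0 + 161·2 + 226·0 + 193·3 + 405·3 + 121·3 = 2479
Noah: 246·1 + 161·1 + 226·3 + 193·1 + 405·1 + 121·2 = 1925
Elena has the highest Borda score (2479).

Elena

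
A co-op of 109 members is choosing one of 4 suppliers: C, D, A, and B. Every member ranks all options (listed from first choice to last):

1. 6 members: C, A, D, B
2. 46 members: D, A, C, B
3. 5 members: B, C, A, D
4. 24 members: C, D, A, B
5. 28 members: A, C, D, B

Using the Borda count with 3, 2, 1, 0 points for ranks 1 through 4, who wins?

D

C: 6·3 + 46·1 + 5·2 + 24·3 + 28·2 = 202
D: 6·1 + 46·3 + 5·0 + 24·2 + 28·1 = 220
A: 6·2 + 46·2 + 5·1 + 24·1 + 28·3 = 217
B: 6·0 + 46·0 + 5·3 + 24·0 + 28·0 = 15
D has the highest Borda score (220).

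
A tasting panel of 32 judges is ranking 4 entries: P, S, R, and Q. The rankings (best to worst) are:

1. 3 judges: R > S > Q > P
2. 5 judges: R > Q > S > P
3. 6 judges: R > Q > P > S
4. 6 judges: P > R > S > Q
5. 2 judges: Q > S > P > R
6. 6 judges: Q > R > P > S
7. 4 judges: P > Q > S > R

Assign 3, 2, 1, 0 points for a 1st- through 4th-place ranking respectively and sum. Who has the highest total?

P: 3·0 + 5·0 + 6·1 + 6·3 + 2·1 + 6·1 + 4·3 = 44
S: 3·2 + 5·1 + 6·0 + 6·1 + 2·2 + 6·0 + 4·1 = 25
R: 3·3 + 5·3 + 6·3 + 6·2 + 2·0 + 6·2 + 4·0 = 66
Q: 3·1 + 5·2 + 6·2 + 6·0 + 2·3 + 6·3 + 4·2 = 57
R has the highest Borda score (66).

R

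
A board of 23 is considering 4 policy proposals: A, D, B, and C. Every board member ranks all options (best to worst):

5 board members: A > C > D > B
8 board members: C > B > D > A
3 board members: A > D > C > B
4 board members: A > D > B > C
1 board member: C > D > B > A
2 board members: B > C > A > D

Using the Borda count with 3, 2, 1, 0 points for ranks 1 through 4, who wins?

A: 5·3 + 8·0 + 3·3 + 4·3 + 1·0 + 2·1 = 38
D: 5·1 + 8·1 + 3·2 + 4·2 + 1·2 + 2·0 = 29
B: 5·0 + 8·2 + 3·0 + 4·1 + 1·1 + 2·3 = 27
C: 5·2 + 8·3 + 3·1 + 4·0 + 1·3 + 2·2 = 44
C has the highest Borda score (44).

C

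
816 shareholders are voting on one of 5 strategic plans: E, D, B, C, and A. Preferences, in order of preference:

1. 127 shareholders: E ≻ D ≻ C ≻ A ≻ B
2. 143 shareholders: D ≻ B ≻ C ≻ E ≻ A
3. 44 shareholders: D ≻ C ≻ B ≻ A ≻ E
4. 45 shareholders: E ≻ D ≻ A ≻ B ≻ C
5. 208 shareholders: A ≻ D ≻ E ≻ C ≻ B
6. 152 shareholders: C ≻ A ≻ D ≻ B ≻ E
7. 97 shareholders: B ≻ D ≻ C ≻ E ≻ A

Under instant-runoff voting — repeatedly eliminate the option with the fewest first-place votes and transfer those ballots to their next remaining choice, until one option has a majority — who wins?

D

Round 1: E 172, D 187, B 97, C 152, A 208. Eliminate B.
Round 2: E 172, D 284, C 152, A 208. Eliminate C.
Round 3: E 172, D 284, A 360. Eliminate E.
Round 4: D 456, A 360. D has a majority.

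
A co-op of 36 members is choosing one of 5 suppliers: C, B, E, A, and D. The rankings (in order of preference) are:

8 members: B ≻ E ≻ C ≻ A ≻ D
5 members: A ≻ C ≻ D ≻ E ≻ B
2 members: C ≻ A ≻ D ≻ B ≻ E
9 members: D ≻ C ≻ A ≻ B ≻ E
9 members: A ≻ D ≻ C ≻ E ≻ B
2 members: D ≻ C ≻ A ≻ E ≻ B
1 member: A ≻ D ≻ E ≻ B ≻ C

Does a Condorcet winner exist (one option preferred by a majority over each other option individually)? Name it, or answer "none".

Checking pairwise contests:
D beats C 21–15.
C beats B 27–9.
C beats E 27–9.
C beats A 21–15.
A beats D 25–11.
Every option loses at least one head-to-head, so there is no Condorcet winner.

none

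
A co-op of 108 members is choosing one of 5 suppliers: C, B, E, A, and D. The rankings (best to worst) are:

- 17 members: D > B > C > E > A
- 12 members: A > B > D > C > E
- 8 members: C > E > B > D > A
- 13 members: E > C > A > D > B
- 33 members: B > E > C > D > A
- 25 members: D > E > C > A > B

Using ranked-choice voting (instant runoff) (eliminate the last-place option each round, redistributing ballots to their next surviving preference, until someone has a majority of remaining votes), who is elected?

Round 1: C 8, B 33, E 13, A 12, D 42. Eliminate C.
Round 2: B 33, E 21, A 12, D 42. Eliminate A.
Round 3: B 45, E 21, D 42. Eliminate E.
Round 4: B 53, D 55. D has a majority.

D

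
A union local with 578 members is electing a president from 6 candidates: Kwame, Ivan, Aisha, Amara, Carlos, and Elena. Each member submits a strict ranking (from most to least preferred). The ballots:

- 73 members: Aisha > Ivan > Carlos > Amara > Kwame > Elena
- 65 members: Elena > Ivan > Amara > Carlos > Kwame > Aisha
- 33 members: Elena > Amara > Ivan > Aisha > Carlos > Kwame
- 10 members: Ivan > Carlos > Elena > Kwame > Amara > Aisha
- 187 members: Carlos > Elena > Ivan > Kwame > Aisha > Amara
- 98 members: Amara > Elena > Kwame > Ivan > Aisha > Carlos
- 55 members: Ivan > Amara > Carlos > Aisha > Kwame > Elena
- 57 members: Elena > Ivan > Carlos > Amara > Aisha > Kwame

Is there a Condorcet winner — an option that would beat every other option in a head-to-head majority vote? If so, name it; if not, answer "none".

Checking pairwise contests:
Ivan beats Kwame 480–98.
Elena beats Ivan 440–138.
Kwame beats Aisha 360–218.
Ivan beats Amara 447–131.
Ivan beats Carlos 391–187.
Carlos beats Elena 325–253.
Every option loses at least one head-to-head, so there is no Condorcet winner.

none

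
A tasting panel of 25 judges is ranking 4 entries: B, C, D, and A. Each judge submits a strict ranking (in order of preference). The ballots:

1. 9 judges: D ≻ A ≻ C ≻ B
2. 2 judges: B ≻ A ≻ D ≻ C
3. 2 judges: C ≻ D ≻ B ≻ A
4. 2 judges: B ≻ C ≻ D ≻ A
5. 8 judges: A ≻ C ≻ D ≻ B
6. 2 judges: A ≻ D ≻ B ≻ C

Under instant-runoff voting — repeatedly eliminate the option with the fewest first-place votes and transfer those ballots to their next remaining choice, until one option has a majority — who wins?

Round 1: B 4, C 2, D 9, A 10. Eliminate C.
Round 2: B 4, D 11, A 10. Eliminate B.
Round 3: D 13, A 12. D has a majority.

D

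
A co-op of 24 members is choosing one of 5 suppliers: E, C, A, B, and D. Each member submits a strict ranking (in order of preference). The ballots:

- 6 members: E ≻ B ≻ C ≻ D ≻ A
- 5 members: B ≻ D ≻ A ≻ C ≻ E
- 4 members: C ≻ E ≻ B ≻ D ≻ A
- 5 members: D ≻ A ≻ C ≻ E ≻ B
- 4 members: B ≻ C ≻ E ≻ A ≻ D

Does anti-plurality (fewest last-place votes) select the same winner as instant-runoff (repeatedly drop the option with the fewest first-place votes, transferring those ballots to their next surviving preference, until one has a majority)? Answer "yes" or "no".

no

Anti-plurality — last-place votes: E 5, C 0, A 10, B 5, D 4. Winner: C.
Instant-runoff — R1 E 6, C 4, A 0, B 9, D 5 (A out); R2 E 6, C 4, B 9, D 5 (C out); R3 E 10, B 9, D 5 (D out); R4 E 15, B 9 (E winner). Winner: E.
The two methods disagree.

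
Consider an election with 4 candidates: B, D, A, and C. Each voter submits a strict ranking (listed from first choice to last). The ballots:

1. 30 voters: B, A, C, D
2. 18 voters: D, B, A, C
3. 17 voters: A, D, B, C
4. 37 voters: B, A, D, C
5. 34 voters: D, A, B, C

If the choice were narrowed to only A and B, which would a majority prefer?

Voters preferring A to B: 51; preferring B to A: 85.
B wins the head-to-head.

B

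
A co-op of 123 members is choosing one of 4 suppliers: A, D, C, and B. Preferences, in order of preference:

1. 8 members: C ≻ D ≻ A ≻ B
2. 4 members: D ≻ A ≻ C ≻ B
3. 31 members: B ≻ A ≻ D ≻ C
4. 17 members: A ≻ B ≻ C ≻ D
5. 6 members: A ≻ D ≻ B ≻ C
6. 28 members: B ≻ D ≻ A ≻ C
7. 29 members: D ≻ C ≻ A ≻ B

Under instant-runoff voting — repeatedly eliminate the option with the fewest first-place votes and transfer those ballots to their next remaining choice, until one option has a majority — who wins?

Round 1: A 23, D 33, C 8, B 59. Eliminate C.
Round 2: A 23, D 41, B 59. Eliminate A.
Round 3: D 47, B 76. B has a majority.

B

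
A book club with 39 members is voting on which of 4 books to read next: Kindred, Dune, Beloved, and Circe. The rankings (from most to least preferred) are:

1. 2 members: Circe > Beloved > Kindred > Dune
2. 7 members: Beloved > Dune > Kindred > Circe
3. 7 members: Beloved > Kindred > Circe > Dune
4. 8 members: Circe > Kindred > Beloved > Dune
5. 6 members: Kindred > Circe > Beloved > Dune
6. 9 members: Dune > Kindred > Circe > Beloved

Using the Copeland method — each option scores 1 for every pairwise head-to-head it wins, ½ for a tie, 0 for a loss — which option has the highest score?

Kindred: beats Dune, Beloved, and Circe → score 3.
Dune: loses to Kindred, Beloved, and Circe → score 0.
Beloved: beats Dune; loses to Kindred and Circe → score 1.
Circe: beats Dune and Beloved; loses to Kindred → score 2.
Kindred has the best pairwise record.

Kindred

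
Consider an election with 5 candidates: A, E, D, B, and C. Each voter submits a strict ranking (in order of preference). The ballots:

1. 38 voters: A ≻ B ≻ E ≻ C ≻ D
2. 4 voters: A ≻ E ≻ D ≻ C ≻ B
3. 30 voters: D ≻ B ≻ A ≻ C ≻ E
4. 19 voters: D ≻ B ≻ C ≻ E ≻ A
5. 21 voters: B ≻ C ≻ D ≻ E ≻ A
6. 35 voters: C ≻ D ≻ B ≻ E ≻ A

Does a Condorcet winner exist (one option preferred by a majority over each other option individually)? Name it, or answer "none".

none

Checking pairwise contests:
E beats A 75–72.
D beats E 105–42.
C beats D 94–53.
D beats B 88–59.
B beats C 108–39.
Every option loses at least one head-to-head, so there is no Condorcet winner.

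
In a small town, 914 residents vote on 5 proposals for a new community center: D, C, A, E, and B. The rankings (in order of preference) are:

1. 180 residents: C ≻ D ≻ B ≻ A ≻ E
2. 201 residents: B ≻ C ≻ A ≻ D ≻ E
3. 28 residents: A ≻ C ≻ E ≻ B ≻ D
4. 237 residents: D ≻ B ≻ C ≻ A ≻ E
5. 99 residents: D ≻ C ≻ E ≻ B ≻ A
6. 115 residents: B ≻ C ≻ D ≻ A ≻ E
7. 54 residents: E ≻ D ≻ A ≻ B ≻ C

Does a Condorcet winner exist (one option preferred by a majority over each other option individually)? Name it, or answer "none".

Checking pairwise contests:
C beats D 524–390.
B beats C 607–307.
D beats A 685–229.
D beats E 832–82.
D beats B 570–344.
Every option loses at least one head-to-head, so there is no Condorcet winner.

none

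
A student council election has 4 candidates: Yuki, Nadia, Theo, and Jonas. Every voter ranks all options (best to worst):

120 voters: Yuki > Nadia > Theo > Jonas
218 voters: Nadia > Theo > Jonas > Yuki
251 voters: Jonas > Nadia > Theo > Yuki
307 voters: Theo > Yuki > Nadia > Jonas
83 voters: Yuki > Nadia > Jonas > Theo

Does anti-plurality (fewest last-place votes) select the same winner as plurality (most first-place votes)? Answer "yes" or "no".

Anti-plurality — last-place votes: Yuki 469, Nadia 0, Theo 83, Jonas 427. Winner: Nadia.
Plurality — first-place votes: Yuki 203, Nadia 218, Theo 307, Jonas 251. Winner: Theo.
The two methods disagree.

no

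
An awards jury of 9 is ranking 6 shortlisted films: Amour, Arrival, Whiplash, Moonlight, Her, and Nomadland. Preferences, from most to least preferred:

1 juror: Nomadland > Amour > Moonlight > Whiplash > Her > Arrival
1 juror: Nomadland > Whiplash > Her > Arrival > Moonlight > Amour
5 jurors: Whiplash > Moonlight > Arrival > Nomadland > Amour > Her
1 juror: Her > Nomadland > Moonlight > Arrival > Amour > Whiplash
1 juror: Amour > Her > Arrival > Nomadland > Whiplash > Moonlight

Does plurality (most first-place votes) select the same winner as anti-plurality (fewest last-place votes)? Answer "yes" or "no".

Plurality — first-place votes: Amour 1, Arrival 0, Whiplash 5, Moonlight 0, Her 1, Nomadland 2. Winner: Whiplash.
Anti-plurality — last-place votes: Amour 1, Arrival 1, Whiplash 1, Moonlight 1, Her 5, Nomadland 0. Winner: Nomadland.
The two methods disagree.

no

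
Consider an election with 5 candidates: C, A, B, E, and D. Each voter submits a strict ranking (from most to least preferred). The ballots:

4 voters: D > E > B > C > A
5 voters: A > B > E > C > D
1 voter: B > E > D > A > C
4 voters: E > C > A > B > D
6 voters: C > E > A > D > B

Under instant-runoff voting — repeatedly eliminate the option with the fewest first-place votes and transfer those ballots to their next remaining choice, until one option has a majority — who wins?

E

Round 1: C 6, A 5, B 1, E 4, D 4. Eliminate B.
Round 2: C 6, A 5, E 5, D 4. Eliminate D.
Round 3: C 6, A 5, E 9. Eliminate A.
Round 4: C 6, E 14. E has a majority.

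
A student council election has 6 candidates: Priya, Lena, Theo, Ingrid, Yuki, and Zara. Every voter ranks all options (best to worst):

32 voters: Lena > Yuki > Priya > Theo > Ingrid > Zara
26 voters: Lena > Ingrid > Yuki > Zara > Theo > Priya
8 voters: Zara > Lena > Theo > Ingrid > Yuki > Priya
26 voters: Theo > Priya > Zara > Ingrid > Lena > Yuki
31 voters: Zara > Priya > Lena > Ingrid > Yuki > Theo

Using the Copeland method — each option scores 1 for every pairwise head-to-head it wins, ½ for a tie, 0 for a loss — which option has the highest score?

Zara

Priya: beats Theo and Ingrid; loses to Lena, Yuki, and Zara → score 2.
Lena: beats Priya, Theo, Ingrid, and Yuki; loses to Zara → score 4.
Theo: beats Ingrid; loses to Priya, Lena, Yuki, and Zara → score 1.
Ingrid: beats Yuki; loses to Priya, Lena, Theo, and Zara → score 1.
Yuki: beats Priya and Theo; loses to Lena, Ingrid, and Zara → score 2.
Zara: beats Priya, Lena, Theo, Ingrid, and Yuki → score 5.
Zara has the best pairwise record.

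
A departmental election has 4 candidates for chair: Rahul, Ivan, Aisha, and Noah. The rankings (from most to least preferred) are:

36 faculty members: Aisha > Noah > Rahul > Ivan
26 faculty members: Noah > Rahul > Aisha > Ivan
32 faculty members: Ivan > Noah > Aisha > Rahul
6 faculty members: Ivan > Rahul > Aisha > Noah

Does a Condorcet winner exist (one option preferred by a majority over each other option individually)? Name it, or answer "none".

Noah

Noah vs Rahul: 94–6 for Noah.
Noah vs Ivan: 62–38 for Noah.
Noah vs Aisha: 58–42 for Noah.
Noah beats every other option head-to-head.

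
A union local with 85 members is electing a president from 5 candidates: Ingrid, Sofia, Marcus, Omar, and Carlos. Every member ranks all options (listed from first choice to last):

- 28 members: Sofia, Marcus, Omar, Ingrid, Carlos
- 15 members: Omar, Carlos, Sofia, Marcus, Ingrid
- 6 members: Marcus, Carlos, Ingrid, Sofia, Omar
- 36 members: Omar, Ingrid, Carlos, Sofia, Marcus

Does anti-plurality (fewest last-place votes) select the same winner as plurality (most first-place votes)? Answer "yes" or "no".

Anti-plurality — last-place votes: Ingrid 15, Sofia 0, Marcus 36, Omar 6, Carlos 28. Winner: Sofia.
Plurality — first-place votes: Ingrid 0, Sofia 28, Marcus 6, Omar 51, Carlos 0. Winner: Omar.
The two methods disagree.

no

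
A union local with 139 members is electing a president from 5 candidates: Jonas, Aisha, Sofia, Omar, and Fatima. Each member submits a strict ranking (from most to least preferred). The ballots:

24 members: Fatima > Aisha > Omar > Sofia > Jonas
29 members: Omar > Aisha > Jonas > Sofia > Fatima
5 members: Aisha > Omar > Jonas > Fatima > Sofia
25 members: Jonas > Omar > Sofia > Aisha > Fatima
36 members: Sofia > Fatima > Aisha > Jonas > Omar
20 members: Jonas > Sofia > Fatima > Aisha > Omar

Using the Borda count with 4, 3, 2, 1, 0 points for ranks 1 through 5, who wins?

Jonas: 24·0 + 29·2 + 5·2 + 25·4 + 36·1 + 20·4 = 284
Aisha: 24·3 + 29·3 + 5·4 + 25·1 + 36·2 + 20·1 = 296
Sofia: 24·1 + 29·1 + 5·0 + 25·2 + 36·4 + 20·3 = 307
Omar: 24·2 + 29·4 + 5·3 + 25·3 + 36·0 + 20·0 = 254
Fatima: 24·4 + 29·0 + 5·1 + 25·0 + 36·3 + 20·2 = 249
Sofia has the highest Borda score (307).

Sofia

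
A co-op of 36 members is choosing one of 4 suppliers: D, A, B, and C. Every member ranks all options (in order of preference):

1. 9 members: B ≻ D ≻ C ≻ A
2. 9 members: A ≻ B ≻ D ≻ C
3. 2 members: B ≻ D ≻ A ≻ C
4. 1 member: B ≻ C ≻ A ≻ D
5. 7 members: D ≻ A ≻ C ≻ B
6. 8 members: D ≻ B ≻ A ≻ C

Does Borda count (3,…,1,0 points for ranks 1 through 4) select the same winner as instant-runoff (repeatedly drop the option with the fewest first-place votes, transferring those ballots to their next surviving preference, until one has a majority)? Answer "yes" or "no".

no

Borda — scores: D 76, A 52, B 70, C 18. Winner: D.
Instant-runoff — R1 D 15, A 9, B 12, C 0 (C out); R2 D 15, A 9, B 12 (A out); R3 D 15, B 21 (B winner). Winner: B.
The two methods disagree.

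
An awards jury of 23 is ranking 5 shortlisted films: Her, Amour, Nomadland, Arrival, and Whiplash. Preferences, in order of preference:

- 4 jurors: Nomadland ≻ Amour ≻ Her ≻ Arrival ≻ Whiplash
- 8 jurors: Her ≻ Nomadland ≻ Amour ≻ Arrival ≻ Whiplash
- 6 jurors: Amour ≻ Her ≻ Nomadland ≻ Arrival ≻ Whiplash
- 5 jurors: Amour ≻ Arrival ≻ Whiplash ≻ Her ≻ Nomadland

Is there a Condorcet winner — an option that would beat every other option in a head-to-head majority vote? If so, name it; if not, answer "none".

none

Checking pairwise contests:
Amour beats Her 15–8.
Nomadland beats Amour 12–11.
Her beats Nomadland 19–4.
Her beats Arrival 18–5.
Her beats Whiplash 18–5.
Every option loses at least one head-to-head, so there is no Condorcet winner.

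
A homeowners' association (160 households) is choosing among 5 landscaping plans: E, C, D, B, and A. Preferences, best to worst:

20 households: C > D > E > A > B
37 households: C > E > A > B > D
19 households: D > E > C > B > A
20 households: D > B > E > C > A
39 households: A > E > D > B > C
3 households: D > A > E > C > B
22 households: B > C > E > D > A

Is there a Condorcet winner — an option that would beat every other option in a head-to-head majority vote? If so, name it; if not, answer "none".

E vs C: 81–79 for E.
E vs D: 98–62 for E.
E vs B: 118–42 for E.
E vs A: 118–42 for E.
E beats every other option head-to-head.

E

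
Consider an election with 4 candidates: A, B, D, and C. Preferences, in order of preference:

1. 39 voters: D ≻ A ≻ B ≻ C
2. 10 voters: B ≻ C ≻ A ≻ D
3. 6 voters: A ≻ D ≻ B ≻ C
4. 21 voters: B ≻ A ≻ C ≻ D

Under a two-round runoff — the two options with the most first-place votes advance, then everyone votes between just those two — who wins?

D

Round 1 first-place votes: A 6, B 31, D 39, C 0.
D and B advance.
Runoff: D is preferred to B by 45 voters; B by 31.
D wins the runoff.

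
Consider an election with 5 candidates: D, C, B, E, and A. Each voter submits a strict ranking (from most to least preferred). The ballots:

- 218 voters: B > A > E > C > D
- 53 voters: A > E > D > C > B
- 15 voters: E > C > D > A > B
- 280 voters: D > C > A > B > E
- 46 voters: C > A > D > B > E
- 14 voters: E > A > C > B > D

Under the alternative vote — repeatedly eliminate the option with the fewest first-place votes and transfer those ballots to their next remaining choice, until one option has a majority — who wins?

Round 1: D 280, C 46, B 218, E 29, A 53. Eliminate E.
Round 2: D 280, C 61, B 218, A 67. Eliminate C.
Round 3: D 295, B 218, A 113. Eliminate A.
Round 4: D 394, B 232. D has a majority.

D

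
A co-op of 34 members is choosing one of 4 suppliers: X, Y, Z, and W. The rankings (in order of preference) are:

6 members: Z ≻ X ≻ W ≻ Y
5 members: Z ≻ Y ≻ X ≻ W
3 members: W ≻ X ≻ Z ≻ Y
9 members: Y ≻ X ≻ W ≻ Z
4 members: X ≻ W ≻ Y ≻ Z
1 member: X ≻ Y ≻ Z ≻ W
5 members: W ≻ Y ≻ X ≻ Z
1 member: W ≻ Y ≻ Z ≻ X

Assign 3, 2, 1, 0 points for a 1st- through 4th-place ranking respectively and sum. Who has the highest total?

X

X: 6·2 + 5·1 + 3·2 + 9·2 + 4·3 + 1·3 + 5·1 + 1·0 = 61
Y: 6·0 + 5·2 + 3·0 + 9·3 + 4·1 + 1·2 + 5·2 + 1·2 = 55
Z: 6·3 + 5·3 + 3·1 + 9·0 + 4·0 + 1·1 + 5·0 + 1·1 = 38
W: 6·1 + 5·0 + 3·3 + 9·1 + 4·2 + 1·0 + 5·3 + 1·3 = 50
X has the highest Borda score (61).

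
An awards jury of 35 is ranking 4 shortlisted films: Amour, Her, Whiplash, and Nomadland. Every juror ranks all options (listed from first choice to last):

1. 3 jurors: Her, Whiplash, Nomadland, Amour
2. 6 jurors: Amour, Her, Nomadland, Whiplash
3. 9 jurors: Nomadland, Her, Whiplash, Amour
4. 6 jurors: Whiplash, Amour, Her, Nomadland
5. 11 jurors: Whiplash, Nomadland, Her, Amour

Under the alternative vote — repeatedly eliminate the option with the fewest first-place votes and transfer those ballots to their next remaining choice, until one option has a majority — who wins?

Round 1: Amour 6, Her 3, Whiplash 17, Nomadland 9. Eliminate Her.
Round 2: Amour 6, Whiplash 20, Nomadland 9. Whiplash has a majority.

Whiplash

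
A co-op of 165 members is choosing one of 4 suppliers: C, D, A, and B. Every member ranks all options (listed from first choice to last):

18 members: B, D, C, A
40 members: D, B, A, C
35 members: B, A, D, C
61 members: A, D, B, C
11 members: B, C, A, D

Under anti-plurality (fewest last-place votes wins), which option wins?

Last-place votes: C 136, D 11, A 18, B 0.
B is ranked last by the fewest voters, so B wins.

B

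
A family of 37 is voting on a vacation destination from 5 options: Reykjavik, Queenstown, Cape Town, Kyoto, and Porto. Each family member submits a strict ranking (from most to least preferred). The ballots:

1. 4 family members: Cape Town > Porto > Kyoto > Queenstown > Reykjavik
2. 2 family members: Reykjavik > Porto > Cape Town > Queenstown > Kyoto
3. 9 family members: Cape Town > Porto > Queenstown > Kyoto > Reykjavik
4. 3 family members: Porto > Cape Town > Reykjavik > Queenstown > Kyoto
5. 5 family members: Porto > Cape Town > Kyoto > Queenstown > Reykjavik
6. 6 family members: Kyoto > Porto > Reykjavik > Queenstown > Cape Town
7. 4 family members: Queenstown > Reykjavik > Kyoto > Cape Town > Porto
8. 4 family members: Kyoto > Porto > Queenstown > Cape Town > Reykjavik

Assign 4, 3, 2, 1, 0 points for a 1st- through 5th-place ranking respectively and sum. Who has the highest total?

Porto

Reykjavik: 4·0 + 2·4 + 9·0 + 3·2 + 5·0 + 6·2 + 4·3 + 4·0 = 38
Queenstown: 4·1 + 2·1 + 9·2 + 3·1 + 5·1 + 6·1 + 4·4 + 4·2 = 62
Cape Town: 4·4 + 2·2 + 9·4 + 3·3 + 5·3 + 6·0 + 4·1 + 4·1 = 88
Kyoto: 4·2 + 2·0 + 9·1 + 3·0 + 5·2 + 6·4 + 4·2 + 4·4 = 75
Porto: 4·3 + 2·3 + 9·3 + 3·4 + 5·4 + 6·3 + 4·0 + 4·3 = 107
Porto has the highest Borda score (107).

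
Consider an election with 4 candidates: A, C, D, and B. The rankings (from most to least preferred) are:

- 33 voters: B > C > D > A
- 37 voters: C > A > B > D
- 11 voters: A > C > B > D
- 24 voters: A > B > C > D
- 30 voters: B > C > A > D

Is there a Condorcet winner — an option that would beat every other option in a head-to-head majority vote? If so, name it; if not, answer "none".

Checking pairwise contests:
C beats A 100–35.
B beats C 87–48.
A beats D 102–33.
A beats B 72–63.
Every option loses at least one head-to-head, so there is no Condorcet winner.

none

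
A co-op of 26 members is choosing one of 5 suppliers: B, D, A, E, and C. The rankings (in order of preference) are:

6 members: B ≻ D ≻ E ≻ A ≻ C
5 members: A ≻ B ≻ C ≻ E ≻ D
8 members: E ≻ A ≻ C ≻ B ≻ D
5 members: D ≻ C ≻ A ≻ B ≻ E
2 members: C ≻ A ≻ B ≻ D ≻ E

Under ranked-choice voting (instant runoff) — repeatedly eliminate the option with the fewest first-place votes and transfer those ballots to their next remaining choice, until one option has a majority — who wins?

E

Round 1: B 6, D 5, A 5, E 8, C 2. Eliminate C.
Round 2: B 6, D 5, A 7, E 8. Eliminate D.
Round 3: B 6, A 12, E 8. Eliminate B.
Round 4: A 12, E 14. E has a majority.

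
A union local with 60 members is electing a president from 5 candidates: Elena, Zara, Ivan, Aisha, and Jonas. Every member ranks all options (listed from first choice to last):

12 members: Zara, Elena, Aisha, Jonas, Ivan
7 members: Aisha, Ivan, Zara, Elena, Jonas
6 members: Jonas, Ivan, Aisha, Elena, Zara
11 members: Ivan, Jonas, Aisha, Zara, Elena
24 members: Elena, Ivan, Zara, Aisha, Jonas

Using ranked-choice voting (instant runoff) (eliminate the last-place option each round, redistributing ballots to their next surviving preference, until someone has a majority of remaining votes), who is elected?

Round 1: Elena 24, Zara 12, Ivan 11, Aisha 7, Jonas 6. Eliminate Jonas.
Round 2: Elena 24, Zara 12, Ivan 17, Aisha 7. Eliminate Aisha.
Round 3: Elena 24, Zara 12, Ivan 24. Eliminate Zara.
Round 4: Elena 36, Ivan 24. Elena has a majority.

Elena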